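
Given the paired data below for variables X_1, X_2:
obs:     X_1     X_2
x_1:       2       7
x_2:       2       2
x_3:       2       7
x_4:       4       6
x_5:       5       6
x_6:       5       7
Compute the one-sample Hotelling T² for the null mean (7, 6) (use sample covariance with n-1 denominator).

Step 1 — sample mean vector:
  mean(X_1) = (2 + 2 + 2 + 4 + 5 + 5) / 6 = 20/6 = 3.3333
  mean(X_2) = (7 + 2 + 7 + 6 + 6 + 7) / 6 = 35/6 = 5.8333
  x̄ = (3.3333, 5.8333),  deviation x̄ - mu_0 = (3.3333, 5.8333) - (7, 6) = (-3.6667, -0.1667).

Step 2 — sample covariance matrix, S[i,j] = (1/(n-1)) · Σ_k (x_{k,i} - mean_i) · (x_{k,j} - mean_j), divisor n-1 = 5:
  S[X_1,X_1] = ((-1.3333)·(-1.3333) + (-1.3333)·(-1.3333) + (-1.3333)·(-1.3333) + (0.6667)·(0.6667) + (1.6667)·(1.6667) + (1.6667)·(1.6667)) / 5 = 11.3333/5 = 2.2667
  S[X_1,X_2] = ((-1.3333)·(1.1667) + (-1.3333)·(-3.8333) + (-1.3333)·(1.1667) + (0.6667)·(0.1667) + (1.6667)·(0.1667) + (1.6667)·(1.1667)) / 5 = 4.3333/5 = 0.8667
  S[X_2,X_2] = ((1.1667)·(1.1667) + (-3.8333)·(-3.8333) + (1.1667)·(1.1667) + (0.1667)·(0.1667) + (0.1667)·(0.1667) + (1.1667)·(1.1667)) / 5 = 18.8333/5 = 3.7667
  S = [[2.2667, 0.8667],
 [0.8667, 3.7667]].

Step 3 — invert S. det(S) = 2.2667·3.7667 - (0.8667)² = 7.7867.
  S^{-1} = (1/det) · [[d, -b], [-b, a]] = [[0.4837, -0.1113],
 [-0.1113, 0.2911]].

Step 4 — quadratic form (x̄ - mu_0)^T · S^{-1} · (x̄ - mu_0):
  S^{-1} · (x̄ - mu_0) = (-1.7551, 0.3596),
  (x̄ - mu_0)^T · [...] = (-3.6667)·(-1.7551) + (-0.1667)·(0.3596) = 6.3756.

Step 5 — scale by n: T² = 6 · 6.3756 = 38.2534.

T² ≈ 38.2534


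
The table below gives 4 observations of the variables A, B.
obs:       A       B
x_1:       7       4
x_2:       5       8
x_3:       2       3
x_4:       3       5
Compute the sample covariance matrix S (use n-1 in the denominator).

Step 1 — column means:
  mean(A) = (7 + 5 + 2 + 3) / 4 = 17/4 = 4.25
  mean(B) = (4 + 8 + 3 + 5) / 4 = 20/4 = 5

Step 2 — sample covariance S[i,j] = (1/(n-1)) · Σ_k (x_{k,i} - mean_i) · (x_{k,j} - mean_j), with n-1 = 3.
  S[A,A] = ((2.75)·(2.75) + (0.75)·(0.75) + (-2.25)·(-2.25) + (-1.25)·(-1.25)) / 3 = 14.75/3 = 4.9167
  S[A,B] = ((2.75)·(-1) + (0.75)·(3) + (-2.25)·(-2) + (-1.25)·(0)) / 3 = 4/3 = 1.3333
  S[B,B] = ((-1)·(-1) + (3)·(3) + (-2)·(-2) + (0)·(0)) / 3 = 14/3 = 4.6667

S is symmetric (S[j,i] = S[i,j]). Assembling:

S = [[4.9167, 1.3333],
 [1.3333, 4.6667]]


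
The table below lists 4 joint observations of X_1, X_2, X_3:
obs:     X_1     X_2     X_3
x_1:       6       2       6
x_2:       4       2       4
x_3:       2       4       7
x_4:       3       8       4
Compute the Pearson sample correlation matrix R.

Step 1 — column means:
  mean(X_1) = (6 + 4 + 2 + 3) / 4 = 15/4 = 3.75
  mean(X_2) = (2 + 2 + 4 + 8) / 4 = 16/4 = 4
  mean(X_3) = (6 + 4 + 7 + 4) / 4 = 21/4 = 5.25

Step 2 — sample variances and covariances s[i,j] = (1/(n-1)) · Σ_k (x_{k,i} - mean_i) · (x_{k,j} - mean_j), with n-1 = 3:
  s[X_1,X_1] = ((2.25)·(2.25) + (0.25)·(0.25) + (-1.75)·(-1.75) + (-0.75)·(-0.75)) / 3 = 8.75/3 = 2.9167
  s[X_1,X_2] = ((2.25)·(-2) + (0.25)·(-2) + (-1.75)·(0) + (-0.75)·(4)) / 3 = -8/3 = -2.6667
  s[X_1,X_3] = ((2.25)·(0.75) + (0.25)·(-1.25) + (-1.75)·(1.75) + (-0.75)·(-1.25)) / 3 = -0.75/3 = -0.25
  s[X_2,X_2] = ((-2)·(-2) + (-2)·(-2) + (0)·(0) + (4)·(4)) / 3 = 24/3 = 8
  s[X_2,X_3] = ((-2)·(0.75) + (-2)·(-1.25) + (0)·(1.75) + (4)·(-1.25)) / 3 = -4/3 = -1.3333
  s[X_3,X_3] = ((0.75)·(0.75) + (-1.25)·(-1.25) + (1.75)·(1.75) + (-1.25)·(-1.25)) / 3 = 6.75/3 = 2.25
  Sample standard deviations s_i = √(s[i,i]):
  s(X_1) = √(2.9167) = 1.7078
  s(X_2) = √(8) = 2.8284
  s(X_3) = √(2.25) = 1.5

Step 3 — r_{ij} = s_{ij} / (s_i · s_j):
  r[X_1,X_1] = 1 (diagonal).
  r[X_1,X_2] = -2.6667 / (1.7078 · 2.8284) = -2.6667 / 4.8305 = -0.5521
  r[X_1,X_3] = -0.25 / (1.7078 · 1.5) = -0.25 / 2.5617 = -0.0976
  r[X_2,X_2] = 1 (diagonal).
  r[X_2,X_3] = -1.3333 / (2.8284 · 1.5) = -1.3333 / 4.2426 = -0.3143
  r[X_3,X_3] = 1 (diagonal).

R is symmetric with unit diagonal. Assembling:

R = [[1, -0.5521, -0.0976],
 [-0.5521, 1, -0.3143],
 [-0.0976, -0.3143, 1]]


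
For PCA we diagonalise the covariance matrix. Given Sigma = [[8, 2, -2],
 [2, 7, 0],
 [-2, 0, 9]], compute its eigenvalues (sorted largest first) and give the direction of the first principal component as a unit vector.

Step 1 — characteristic polynomial p(λ) = det(λI - Sigma) = λ³ - tr·λ² + c_1·λ - det, where tr = trace, c_1 = sum of the principal 2×2 minors, det = det(Sigma):
  tr = 8 + 7 + 9 = 24,
  c_1 = (8·7 - (2)²) + (8·9 - (-2)²) + (7·9 - (0)²) = 52 + 68 + 63 = 183,
  det = 8·(7·9 - (0)²) - (2)·((2)·9 - (0)·(-2)) + (-2)·((2)·(0) - 7·(-2)) = 8·(63) - (2)·(18) + (-2)·(14) = 440.
  So p(λ) = λ³ - 24λ² + 183λ - 440.
Step 2 — look for an integer root (rational root theorem: any rational root is an integer divisor of 440). Testing λ = 5:
  p(5) = 125 - 600 + 915 - 440 = 0  ✓
  Dividing out (λ - 5): p(λ) = (λ - 5)(λ² - 19λ + 88).
Step 3 — remaining eigenvalues from the quadratic λ² - 19λ + 88 = 0:
  Δ = 19² - 4·88 = 361 - 352 = 9,  λ = (19 ± √9)/2 = (19 ± 3)/2 = 11 or 8.
  Sorted: λ_1 = 11,  λ_2 = 8,  λ_3 = 5  (check: sum = 24 = tr ✓).

Step 4 — unit eigenvector for λ_1 = 11: v spans the null space of (Sigma - λ_1 I), whose rows are
  r_1 = (-3, 2, -2),  r_2 = (2, -4, 0),  r_3 = (-2, 0, -2).
  v is orthogonal to every row, so take v ∝ r_1 × r_2 = ((2)·(0) - (-2)·(-4), (-2)·(2) - (-3)·(0), (-3)·(-4) - (2)·(2)) = (-8, -4, 8).
  Rescale (divide by 4; multiply by -1 so the first nonzero entry is positive): u = (2, 1, -2).
  ||u|| = √((2)² + (1)² + (-2)²) = √(9) = 3,  v_1 = u/||u|| ≈ (0.6667, 0.3333, -0.6667) (||v_1|| = 1).

λ_1 = 11,  λ_2 = 8,  λ_3 = 5;  v_1 ≈ (0.6667, 0.3333, -0.6667)


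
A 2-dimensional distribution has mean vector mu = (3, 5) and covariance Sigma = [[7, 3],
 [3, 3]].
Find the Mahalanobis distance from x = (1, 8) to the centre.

Step 1 — centre the observation: (x - mu) = (-2, 3).

Step 2 — invert Sigma. det(Sigma) = 7·3 - (3)² = 12.
  Sigma^{-1} = (1/det) · [[d, -b], [-b, a]] = [[0.25, -0.25],
 [-0.25, 0.5833]].

Step 3 — form the quadratic (x - mu)^T · Sigma^{-1} · (x - mu):
  Sigma^{-1} · (x - mu) = (-1.25, 2.25).
  (x - mu)^T · [Sigma^{-1} · (x - mu)] = (-2)·(-1.25) + (3)·(2.25) = 9.25.

Step 4 — take square root: d = √(9.25) ≈ 3.0414.

d(x, mu) = √(9.25) ≈ 3.0414


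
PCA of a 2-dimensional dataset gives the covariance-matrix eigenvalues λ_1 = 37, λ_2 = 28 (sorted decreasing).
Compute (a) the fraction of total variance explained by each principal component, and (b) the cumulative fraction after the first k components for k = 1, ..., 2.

Step 1 — total variance = trace(Sigma) = Σ λ_i = 37 + 28 = 65.

Step 2 — fraction explained by component i = λ_i / Σ λ:
  PC1: 37/65 = 0.5692
  PC2: 28/65 = 0.4308

Step 3 — cumulative fraction after k components = (λ_1 + ... + λ_k) / Σ λ:
  k = 1: 37/65 = 0.5692
  k = 2: (37 + 28)/65 = 65/65 = 1

Summary (fraction, with percent):

explained: PC1 0.5692 (56.92%), PC2 0.4308 (43.08%);  cumulative: 0.5692, 1


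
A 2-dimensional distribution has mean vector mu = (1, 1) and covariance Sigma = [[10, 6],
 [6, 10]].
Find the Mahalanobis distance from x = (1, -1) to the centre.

Step 1 — centre the observation: (x - mu) = (0, -2).

Step 2 — invert Sigma. det(Sigma) = 10·10 - (6)² = 64.
  Sigma^{-1} = (1/det) · [[d, -b], [-b, a]] = [[0.1562, -0.0938],
 [-0.0938, 0.1562]].

Step 3 — form the quadratic (x - mu)^T · Sigma^{-1} · (x - mu):
  Sigma^{-1} · (x - mu) = (0.1875, -0.3125).
  (x - mu)^T · [Sigma^{-1} · (x - mu)] = (0)·(0.1875) + (-2)·(-0.3125) = 0.625.

Step 4 — take square root: d = √(0.625) ≈ 0.7906.

d(x, mu) = √(0.625) ≈ 0.7906


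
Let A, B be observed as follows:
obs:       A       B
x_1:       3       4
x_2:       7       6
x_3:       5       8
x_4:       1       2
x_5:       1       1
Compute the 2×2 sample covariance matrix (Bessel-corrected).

Step 1 — column means:
  mean(A) = (3 + 7 + 5 + 1 + 1) / 5 = 17/5 = 3.4
  mean(B) = (4 + 6 + 8 + 2 + 1) / 5 = 21/5 = 4.2

Step 2 — sample covariance S[i,j] = (1/(n-1)) · Σ_k (x_{k,i} - mean_i) · (x_{k,j} - mean_j), with n-1 = 4.
  S[A,A] = ((-0.4)·(-0.4) + (3.6)·(3.6) + (1.6)·(1.6) + (-2.4)·(-2.4) + (-2.4)·(-2.4)) / 4 = 27.2/4 = 6.8
  S[A,B] = ((-0.4)·(-0.2) + (3.6)·(1.8) + (1.6)·(3.8) + (-2.4)·(-2.2) + (-2.4)·(-3.2)) / 4 = 25.6/4 = 6.4
  S[B,B] = ((-0.2)·(-0.2) + (1.8)·(1.8) + (3.8)·(3.8) + (-2.2)·(-2.2) + (-3.2)·(-3.2)) / 4 = 32.8/4 = 8.2

S is symmetric (S[j,i] = S[i,j]). Assembling:

S = [[6.8, 6.4],
 [6.4, 8.2]]


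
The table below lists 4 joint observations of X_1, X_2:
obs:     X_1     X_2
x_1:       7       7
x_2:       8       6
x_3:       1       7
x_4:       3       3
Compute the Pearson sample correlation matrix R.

Step 1 — column means:
  mean(X_1) = (7 + 8 + 1 + 3) / 4 = 19/4 = 4.75
  mean(X_2) = (7 + 6 + 7 + 3) / 4 = 23/4 = 5.75

Step 2 — sample variances and covariances s[i,j] = (1/(n-1)) · Σ_k (x_{k,i} - mean_i) · (x_{k,j} - mean_j), with n-1 = 3:
  s[X_1,X_1] = ((2.25)·(2.25) + (3.25)·(3.25) + (-3.75)·(-3.75) + (-1.75)·(-1.75)) / 3 = 32.75/3 = 10.9167
  s[X_1,X_2] = ((2.25)·(1.25) + (3.25)·(0.25) + (-3.75)·(1.25) + (-1.75)·(-2.75)) / 3 = 3.75/3 = 1.25
  s[X_2,X_2] = ((1.25)·(1.25) + (0.25)·(0.25) + (1.25)·(1.25) + (-2.75)·(-2.75)) / 3 = 10.75/3 = 3.5833
  Sample standard deviations s_i = √(s[i,i]):
  s(X_1) = √(10.9167) = 3.304
  s(X_2) = √(3.5833) = 1.893

Step 3 — r_{ij} = s_{ij} / (s_i · s_j):
  r[X_1,X_1] = 1 (diagonal).
  r[X_1,X_2] = 1.25 / (3.304 · 1.893) = 1.25 / 6.2544 = 0.1999
  r[X_2,X_2] = 1 (diagonal).

R is symmetric with unit diagonal. Assembling:

R = [[1, 0.1999],
 [0.1999, 1]]


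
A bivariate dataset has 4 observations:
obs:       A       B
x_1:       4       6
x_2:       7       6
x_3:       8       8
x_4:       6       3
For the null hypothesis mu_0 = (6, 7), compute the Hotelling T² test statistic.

Step 1 — sample mean vector:
  mean(A) = (4 + 7 + 8 + 6) / 4 = 25/4 = 6.25
  mean(B) = (6 + 6 + 8 + 3) / 4 = 23/4 = 5.75
  x̄ = (6.25, 5.75),  deviation x̄ - mu_0 = (6.25, 5.75) - (6, 7) = (0.25, -1.25).

Step 2 — sample covariance matrix, S[i,j] = (1/(n-1)) · Σ_k (x_{k,i} - mean_i) · (x_{k,j} - mean_j), divisor n-1 = 3:
  S[A,A] = ((-2.25)·(-2.25) + (0.75)·(0.75) + (1.75)·(1.75) + (-0.25)·(-0.25)) / 3 = 8.75/3 = 2.9167
  S[A,B] = ((-2.25)·(0.25) + (0.75)·(0.25) + (1.75)·(2.25) + (-0.25)·(-2.75)) / 3 = 4.25/3 = 1.4167
  S[B,B] = ((0.25)·(0.25) + (0.25)·(0.25) + (2.25)·(2.25) + (-2.75)·(-2.75)) / 3 = 12.75/3 = 4.25
  S = [[2.9167, 1.4167],
 [1.4167, 4.25]].

Step 3 — invert S. det(S) = 2.9167·4.25 - (1.4167)² = 10.3889.
  S^{-1} = (1/det) · [[d, -b], [-b, a]] = [[0.4091, -0.1364],
 [-0.1364, 0.2807]].

Step 4 — quadratic form (x̄ - mu_0)^T · S^{-1} · (x̄ - mu_0):
  S^{-1} · (x̄ - mu_0) = (0.2727, -0.385),
  (x̄ - mu_0)^T · [...] = (0.25)·(0.2727) + (-1.25)·(-0.385) = 0.5495.

Step 5 — scale by n: T² = 4 · 0.5495 = 2.1979.

T² ≈ 2.1979


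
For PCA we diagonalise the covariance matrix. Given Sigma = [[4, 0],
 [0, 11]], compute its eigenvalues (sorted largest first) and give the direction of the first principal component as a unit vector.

Step 1 — characteristic polynomial of 2×2 Sigma:
  det(Sigma - λI) = λ² - trace · λ + det = 0.
  trace = 4 + 11 = 15, det = 4·11 - (0)² = 44.
Step 2 — discriminant:
  Δ = trace² - 4·det = 225 - 176 = 49.
Step 3 — eigenvalues:
  λ = (trace ± √Δ)/2 = (15 ± 7)/2,
  λ_1 = 11,  λ_2 = 4.

Step 4 — unit eigenvector for λ_1: Sigma is diagonal, so its eigenvectors are the coordinate axes. λ_1 = 11 is the diagonal entry on the second coordinate axis, hence
  v_1 = (0, 1) (||v_1|| = 1).

λ_1 = 11,  λ_2 = 4;  v_1 ≈ (0, 1)


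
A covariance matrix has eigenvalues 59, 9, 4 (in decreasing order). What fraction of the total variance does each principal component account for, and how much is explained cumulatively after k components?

Step 1 — total variance = trace(Sigma) = Σ λ_i = 59 + 9 + 4 = 72.

Step 2 — fraction explained by component i = λ_i / Σ λ:
  PC1: 59/72 = 0.8194
  PC2: 9/72 = 0.125
  PC3: 4/72 = 0.0556

Step 3 — cumulative fraction after k components = (λ_1 + ... + λ_k) / Σ λ:
  k = 1: 59/72 = 0.8194
  k = 2: (59 + 9)/72 = 68/72 = 0.9444
  k = 3: (59 + 9 + 4)/72 = 72/72 = 1

Summary (fraction, with percent):

explained: PC1 0.8194 (81.94%), PC2 0.125 (12.5%), PC3 0.0556 (5.56%);  cumulative: 0.8194, 0.9444, 1


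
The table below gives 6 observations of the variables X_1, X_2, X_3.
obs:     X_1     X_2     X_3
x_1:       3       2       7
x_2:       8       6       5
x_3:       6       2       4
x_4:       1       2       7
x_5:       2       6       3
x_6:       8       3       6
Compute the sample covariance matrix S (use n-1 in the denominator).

Step 1 — column means:
  mean(X_1) = (3 + 8 + 6 + 1 + 2 + 8) / 6 = 28/6 = 4.6667
  mean(X_2) = (2 + 6 + 2 + 2 + 6 + 3) / 6 = 21/6 = 3.5
  mean(X_3) = (7 + 5 + 4 + 7 + 3 + 6) / 6 = 32/6 = 5.3333

Step 2 — sample covariance S[i,j] = (1/(n-1)) · Σ_k (x_{k,i} - mean_i) · (x_{k,j} - mean_j), with n-1 = 5.
  S[X_1,X_1] = ((-1.6667)·(-1.6667) + (3.3333)·(3.3333) + (1.3333)·(1.3333) + (-3.6667)·(-3.6667) + (-2.6667)·(-2.6667) + (3.3333)·(3.3333)) / 5 = 47.3333/5 = 9.4667
  S[X_1,X_2] = ((-1.6667)·(-1.5) + (3.3333)·(2.5) + (1.3333)·(-1.5) + (-3.6667)·(-1.5) + (-2.6667)·(2.5) + (3.3333)·(-0.5)) / 5 = 6/5 = 1.2
  S[X_1,X_3] = ((-1.6667)·(1.6667) + (3.3333)·(-0.3333) + (1.3333)·(-1.3333) + (-3.6667)·(1.6667) + (-2.6667)·(-2.3333) + (3.3333)·(0.6667)) / 5 = -3.3333/5 = -0.6667
  S[X_2,X_2] = ((-1.5)·(-1.5) + (2.5)·(2.5) + (-1.5)·(-1.5) + (-1.5)·(-1.5) + (2.5)·(2.5) + (-0.5)·(-0.5)) / 5 = 19.5/5 = 3.9
  S[X_2,X_3] = ((-1.5)·(1.6667) + (2.5)·(-0.3333) + (-1.5)·(-1.3333) + (-1.5)·(1.6667) + (2.5)·(-2.3333) + (-0.5)·(0.6667)) / 5 = -10/5 = -2
  S[X_3,X_3] = ((1.6667)·(1.6667) + (-0.3333)·(-0.3333) + (-1.3333)·(-1.3333) + (1.6667)·(1.6667) + (-2.3333)·(-2.3333) + (0.6667)·(0.6667)) / 5 = 13.3333/5 = 2.6667

S is symmetric (S[j,i] = S[i,j]). Assembling:

S = [[9.4667, 1.2, -0.6667],
 [1.2, 3.9, -2],
 [-0.6667, -2, 2.6667]]


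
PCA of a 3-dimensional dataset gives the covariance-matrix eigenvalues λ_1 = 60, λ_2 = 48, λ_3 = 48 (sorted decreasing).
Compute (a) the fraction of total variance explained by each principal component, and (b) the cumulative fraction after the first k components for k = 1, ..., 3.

Step 1 — total variance = trace(Sigma) = Σ λ_i = 60 + 48 + 48 = 156.

Step 2 — fraction explained by component i = λ_i / Σ λ:
  PC1: 60/156 = 0.3846
  PC2: 48/156 = 0.3077
  PC3: 48/156 = 0.3077

Step 3 — cumulative fraction after k components = (λ_1 + ... + λ_k) / Σ λ:
  k = 1: 60/156 = 0.3846
  k = 2: (60 + 48)/156 = 108/156 = 0.6923
  k = 3: (60 + 48 + 48)/156 = 156/156 = 1

Summary (fraction, with percent):

explained: PC1 0.3846 (38.46%), PC2 0.3077 (30.77%), PC3 0.3077 (30.77%);  cumulative: 0.3846, 0.6923, 1


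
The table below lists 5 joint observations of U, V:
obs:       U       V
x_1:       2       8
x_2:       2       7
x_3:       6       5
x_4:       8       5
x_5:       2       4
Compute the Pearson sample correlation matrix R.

Step 1 — column means:
  mean(U) = (2 + 2 + 6 + 8 + 2) / 5 = 20/5 = 4
  mean(V) = (8 + 7 + 5 + 5 + 4) / 5 = 29/5 = 5.8

Step 2 — sample variances and covariances s[i,j] = (1/(n-1)) · Σ_k (x_{k,i} - mean_i) · (x_{k,j} - mean_j), with n-1 = 4:
  s[U,U] = ((-2)·(-2) + (-2)·(-2) + (2)·(2) + (4)·(4) + (-2)·(-2)) / 4 = 32/4 = 8
  s[U,V] = ((-2)·(2.2) + (-2)·(1.2) + (2)·(-0.8) + (4)·(-0.8) + (-2)·(-1.8)) / 4 = -8/4 = -2
  s[V,V] = ((2.2)·(2.2) + (1.2)·(1.2) + (-0.8)·(-0.8) + (-0.8)·(-0.8) + (-1.8)·(-1.8)) / 4 = 10.8/4 = 2.7
  Sample standard deviations s_i = √(s[i,i]):
  s(U) = √(8) = 2.8284
  s(V) = √(2.7) = 1.6432

Step 3 — r_{ij} = s_{ij} / (s_i · s_j):
  r[U,U] = 1 (diagonal).
  r[U,V] = -2 / (2.8284 · 1.6432) = -2 / 4.6476 = -0.4303
  r[V,V] = 1 (diagonal).

R is symmetric with unit diagonal. Assembling:

R = [[1, -0.4303],
 [-0.4303, 1]]


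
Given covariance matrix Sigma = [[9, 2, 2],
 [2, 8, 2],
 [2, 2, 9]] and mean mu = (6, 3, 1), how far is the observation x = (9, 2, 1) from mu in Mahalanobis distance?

Step 1 — centre the observation: (x - mu) = (3, -1, 0).

Step 2 — invert Sigma (cofactor / det for 3×3, or solve directly):
  Sigma^{-1} = [[0.1214, -0.025, -0.0214],
 [-0.025, 0.1375, -0.025],
 [-0.0214, -0.025, 0.1214]].

Step 3 — form the quadratic (x - mu)^T · Sigma^{-1} · (x - mu):
  Sigma^{-1} · (x - mu) = (0.3893, -0.2125, -0.0393).
  (x - mu)^T · [Sigma^{-1} · (x - mu)] = (3)·(0.3893) + (-1)·(-0.2125) + (0)·(-0.0393) = 1.3804.

Step 4 — take square root: d = √(1.3804) ≈ 1.1749.

d(x, mu) = √(1.3804) ≈ 1.1749


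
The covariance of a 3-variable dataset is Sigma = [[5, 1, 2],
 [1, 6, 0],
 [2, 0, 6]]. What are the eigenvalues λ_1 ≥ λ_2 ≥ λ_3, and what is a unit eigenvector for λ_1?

Step 1 — characteristic polynomial p(λ) = det(λI - Sigma) = λ³ - tr·λ² + c_1·λ - det, where tr = trace, c_1 = sum of the principal 2×2 minors, det = det(Sigma):
  tr = 5 + 6 + 6 = 17,
  c_1 = (5·6 - (1)²) + (5·6 - (2)²) + (6·6 - (0)²) = 29 + 26 + 36 = 91,
  det = 5·(6·6 - (0)²) - (1)·((1)·6 - (0)·(2)) + (2)·((1)·(0) - 6·(2)) = 5·(36) - (1)·(6) + (2)·(-12) = 150.
  So p(λ) = λ³ - 17λ² + 91λ - 150.
Step 2 — look for an integer root (rational root theorem: any rational root is an integer divisor of 150). Testing λ = 6:
  p(6) = 216 - 612 + 546 - 150 = 0  ✓
  Dividing out (λ - 6): p(λ) = (λ - 6)(λ² - 11λ + 25).
Step 3 — remaining eigenvalues from the quadratic λ² - 11λ + 25 = 0:
  Δ = 11² - 4·25 = 121 - 100 = 21,  λ = (11 ± √21)/2 = (11 ± 4.5826)/2 ≈ 7.7913 or 3.2087.
  Sorted: λ_1 = 7.7913,  λ_2 = 6,  λ_3 = 3.2087  (check: sum = 17 = tr ✓).

Step 4 — unit eigenvector for λ_1 ≈ 7.7913: v spans the null space of (Sigma - λ_1 I), whose rows are
  r_1 = (-2.7913, 1, 2),  r_2 = (1, -1.7913, 0),  r_3 = (2, 0, -1.7913).
  v is orthogonal to every row, so take v ∝ r_1 × r_2 = ((1)·(0) - (2)·(-1.7913), (2)·(1) - (-2.7913)·(0), (-2.7913)·(-1.7913) - (1)·(1)) ≈ (3.5826, 2, 4).
  Let u = (3.5826, 2, 4).
  ||u|| = √((3.5826)² + (2)² + (4)²) = √(32.8348) ≈ 5.7302,  v_1 = u/||u|| ≈ (0.6252, 0.349, 0.6981) (||v_1|| = 1).

λ_1 = 7.7913,  λ_2 = 6,  λ_3 = 3.2087;  v_1 ≈ (0.6252, 0.349, 0.6981)


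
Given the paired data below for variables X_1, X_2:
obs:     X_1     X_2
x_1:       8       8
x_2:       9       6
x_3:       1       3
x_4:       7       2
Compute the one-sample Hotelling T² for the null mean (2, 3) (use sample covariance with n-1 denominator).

Step 1 — sample mean vector:
  mean(X_1) = (8 + 9 + 1 + 7) / 4 = 25/4 = 6.25
  mean(X_2) = (8 + 6 + 3 + 2) / 4 = 19/4 = 4.75
  x̄ = (6.25, 4.75),  deviation x̄ - mu_0 = (6.25, 4.75) - (2, 3) = (4.25, 1.75).

Step 2 — sample covariance matrix, S[i,j] = (1/(n-1)) · Σ_k (x_{k,i} - mean_i) · (x_{k,j} - mean_j), divisor n-1 = 3:
  S[X_1,X_1] = ((1.75)·(1.75) + (2.75)·(2.75) + (-5.25)·(-5.25) + (0.75)·(0.75)) / 3 = 38.75/3 = 12.9167
  S[X_1,X_2] = ((1.75)·(3.25) + (2.75)·(1.25) + (-5.25)·(-1.75) + (0.75)·(-2.75)) / 3 = 16.25/3 = 5.4167
  S[X_2,X_2] = ((3.25)·(3.25) + (1.25)·(1.25) + (-1.75)·(-1.75) + (-2.75)·(-2.75)) / 3 = 22.75/3 = 7.5833
  S = [[12.9167, 5.4167],
 [5.4167, 7.5833]].

Step 3 — invert S. det(S) = 12.9167·7.5833 - (5.4167)² = 68.6111.
  S^{-1} = (1/det) · [[d, -b], [-b, a]] = [[0.1105, -0.0789],
 [-0.0789, 0.1883]].

Step 4 — quadratic form (x̄ - mu_0)^T · S^{-1} · (x̄ - mu_0):
  S^{-1} · (x̄ - mu_0) = (0.3316, -0.0061),
  (x̄ - mu_0)^T · [...] = (4.25)·(0.3316) + (1.75)·(-0.0061) = 1.3986.

Step 5 — scale by n: T² = 4 · 1.3986 = 5.5943.

T² ≈ 5.5943


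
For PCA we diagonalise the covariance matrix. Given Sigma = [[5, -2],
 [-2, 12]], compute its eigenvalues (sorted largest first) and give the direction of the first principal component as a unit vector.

Step 1 — characteristic polynomial of 2×2 Sigma:
  det(Sigma - λI) = λ² - trace · λ + det = 0.
  trace = 5 + 12 = 17, det = 5·12 - (-2)² = 56.
Step 2 — discriminant:
  Δ = trace² - 4·det = 289 - 224 = 65.
Step 3 — eigenvalues:
  λ = (trace ± √Δ)/2 = (17 ± 8.0623)/2,
  λ_1 = 12.5311,  λ_2 = 4.4689.

Step 4 — unit eigenvector for λ_1: solve (Sigma - λ_1 I)v = 0. First row:
  (5 - 12.5311)·v_x + (-2)·v_y = 0, i.e. (-7.5311)·v_x + (-2)·v_y = 0,
  so v ∝ (b, λ_1 - a) = (-2, 7.5311); multiply by -1 so the first entry is positive: u = (2, -7.5311).
  ||u|| = √((2)² + (-7.5311)²) = √(60.7179) ≈ 7.7922,
  v_1 = u/||u|| ≈ (0.2567, -0.9665) (||v_1|| = 1).

λ_1 = 12.5311,  λ_2 = 4.4689;  v_1 ≈ (0.2567, -0.9665)


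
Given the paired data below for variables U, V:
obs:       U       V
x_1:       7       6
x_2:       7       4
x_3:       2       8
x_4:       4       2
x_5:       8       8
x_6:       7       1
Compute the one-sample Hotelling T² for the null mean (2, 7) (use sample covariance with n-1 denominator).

Step 1 — sample mean vector:
  mean(U) = (7 + 7 + 2 + 4 + 8 + 7) / 6 = 35/6 = 5.8333
  mean(V) = (6 + 4 + 8 + 2 + 8 + 1) / 6 = 29/6 = 4.8333
  x̄ = (5.8333, 4.8333),  deviation x̄ - mu_0 = (5.8333, 4.8333) - (2, 7) = (3.8333, -2.1667).

Step 2 — sample covariance matrix, S[i,j] = (1/(n-1)) · Σ_k (x_{k,i} - mean_i) · (x_{k,j} - mean_j), divisor n-1 = 5:
  S[U,U] = ((1.1667)·(1.1667) + (1.1667)·(1.1667) + (-3.8333)·(-3.8333) + (-1.8333)·(-1.8333) + (2.1667)·(2.1667) + (1.1667)·(1.1667)) / 5 = 26.8333/5 = 5.3667
  S[U,V] = ((1.1667)·(1.1667) + (1.1667)·(-0.8333) + (-3.8333)·(3.1667) + (-1.8333)·(-2.8333) + (2.1667)·(3.1667) + (1.1667)·(-3.8333)) / 5 = -4.1667/5 = -0.8333
  S[V,V] = ((1.1667)·(1.1667) + (-0.8333)·(-0.8333) + (3.1667)·(3.1667) + (-2.8333)·(-2.8333) + (3.1667)·(3.1667) + (-3.8333)·(-3.8333)) / 5 = 44.8333/5 = 8.9667
  S = [[5.3667, -0.8333],
 [-0.8333, 8.9667]].

Step 3 — invert S. det(S) = 5.3667·8.9667 - (-0.8333)² = 47.4267.
  S^{-1} = (1/det) · [[d, -b], [-b, a]] = [[0.1891, 0.0176],
 [0.0176, 0.1132]].

Step 4 — quadratic form (x̄ - mu_0)^T · S^{-1} · (x̄ - mu_0):
  S^{-1} · (x̄ - mu_0) = (0.6867, -0.1778),
  (x̄ - mu_0)^T · [...] = (3.8333)·(0.6867) + (-2.1667)·(-0.1778) = 3.0175.

Step 5 — scale by n: T² = 6 · 3.0175 = 18.1051.

T² ≈ 18.1051


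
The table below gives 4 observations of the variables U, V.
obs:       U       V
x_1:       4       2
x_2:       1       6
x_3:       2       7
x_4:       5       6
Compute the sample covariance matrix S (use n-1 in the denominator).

Step 1 — column means:
  mean(U) = (4 + 1 + 2 + 5) / 4 = 12/4 = 3
  mean(V) = (2 + 6 + 7 + 6) / 4 = 21/4 = 5.25

Step 2 — sample covariance S[i,j] = (1/(n-1)) · Σ_k (x_{k,i} - mean_i) · (x_{k,j} - mean_j), with n-1 = 3.
  S[U,U] = ((1)·(1) + (-2)·(-2) + (-1)·(-1) + (2)·(2)) / 3 = 10/3 = 3.3333
  S[U,V] = ((1)·(-3.25) + (-2)·(0.75) + (-1)·(1.75) + (2)·(0.75)) / 3 = -5/3 = -1.6667
  S[V,V] = ((-3.25)·(-3.25) + (0.75)·(0.75) + (1.75)·(1.75) + (0.75)·(0.75)) / 3 = 14.75/3 = 4.9167

S is symmetric (S[j,i] = S[i,j]). Assembling:

S = [[3.3333, -1.6667],
 [-1.6667, 4.9167]]


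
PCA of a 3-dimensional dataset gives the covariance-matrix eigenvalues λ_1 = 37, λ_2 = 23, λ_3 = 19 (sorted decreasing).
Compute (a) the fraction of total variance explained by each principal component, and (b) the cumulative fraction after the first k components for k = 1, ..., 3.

Step 1 — total variance = trace(Sigma) = Σ λ_i = 37 + 23 + 19 = 79.

Step 2 — fraction explained by component i = λ_i / Σ λ:
  PC1: 37/79 = 0.4684
  PC2: 23/79 = 0.2911
  PC3: 19/79 = 0.2405

Step 3 — cumulative fraction after k components = (λ_1 + ... + λ_k) / Σ λ:
  k = 1: 37/79 = 0.4684
  k = 2: (37 + 23)/79 = 60/79 = 0.7595
  k = 3: (37 + 23 + 19)/79 = 79/79 = 1

Summary (fraction, with percent):

explained: PC1 0.4684 (46.84%), PC2 0.2911 (29.11%), PC3 0.2405 (24.05%);  cumulative: 0.4684, 0.7595, 1


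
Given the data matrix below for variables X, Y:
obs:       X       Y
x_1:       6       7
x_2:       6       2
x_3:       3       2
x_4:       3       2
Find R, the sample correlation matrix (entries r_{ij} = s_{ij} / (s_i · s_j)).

Step 1 — column means:
  mean(X) = (6 + 6 + 3 + 3) / 4 = 18/4 = 4.5
  mean(Y) = (7 + 2 + 2 + 2) / 4 = 13/4 = 3.25

Step 2 — sample variances and covariances s[i,j] = (1/(n-1)) · Σ_k (x_{k,i} - mean_i) · (x_{k,j} - mean_j), with n-1 = 3:
  s[X,X] = ((1.5)·(1.5) + (1.5)·(1.5) + (-1.5)·(-1.5) + (-1.5)·(-1.5)) / 3 = 9/3 = 3
  s[X,Y] = ((1.5)·(3.75) + (1.5)·(-1.25) + (-1.5)·(-1.25) + (-1.5)·(-1.25)) / 3 = 7.5/3 = 2.5
  s[Y,Y] = ((3.75)·(3.75) + (-1.25)·(-1.25) + (-1.25)·(-1.25) + (-1.25)·(-1.25)) / 3 = 18.75/3 = 6.25
  Sample standard deviations s_i = √(s[i,i]):
  s(X) = √(3) = 1.7321
  s(Y) = √(6.25) = 2.5

Step 3 — r_{ij} = s_{ij} / (s_i · s_j):
  r[X,X] = 1 (diagonal).
  r[X,Y] = 2.5 / (1.7321 · 2.5) = 2.5 / 4.3301 = 0.5774
  r[Y,Y] = 1 (diagonal).

R is symmetric with unit diagonal. Assembling:

R = [[1, 0.5774],
 [0.5774, 1]]


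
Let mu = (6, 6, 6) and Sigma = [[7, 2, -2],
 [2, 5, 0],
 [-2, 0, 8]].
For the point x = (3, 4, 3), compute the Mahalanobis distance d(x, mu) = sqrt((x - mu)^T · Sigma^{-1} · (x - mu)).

Step 1 — centre the observation: (x - mu) = (-3, -2, -3).

Step 2 — invert Sigma (cofactor / det for 3×3, or solve directly):
  Sigma^{-1} = [[0.1754, -0.0702, 0.0439],
 [-0.0702, 0.2281, -0.0175],
 [0.0439, -0.0175, 0.136]].

Step 3 — form the quadratic (x - mu)^T · Sigma^{-1} · (x - mu):
  Sigma^{-1} · (x - mu) = (-0.5175, -0.193, -0.5044).
  (x - mu)^T · [Sigma^{-1} · (x - mu)] = (-3)·(-0.5175) + (-2)·(-0.193) + (-3)·(-0.5044) = 3.4518.

Step 4 — take square root: d = √(3.4518) ≈ 1.8579.

d(x, mu) = √(3.4518) ≈ 1.8579


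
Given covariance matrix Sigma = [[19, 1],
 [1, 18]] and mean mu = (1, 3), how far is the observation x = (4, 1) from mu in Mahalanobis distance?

Step 1 — centre the observation: (x - mu) = (3, -2).

Step 2 — invert Sigma. det(Sigma) = 19·18 - (1)² = 341.
  Sigma^{-1} = (1/det) · [[d, -b], [-b, a]] = [[0.0528, -0.0029],
 [-0.0029, 0.0557]].

Step 3 — form the quadratic (x - mu)^T · Sigma^{-1} · (x - mu):
  Sigma^{-1} · (x - mu) = (0.1642, -0.1202).
  (x - mu)^T · [Sigma^{-1} · (x - mu)] = (3)·(0.1642) + (-2)·(-0.1202) = 0.7331.

Step 4 — take square root: d = √(0.7331) ≈ 0.8562.

d(x, mu) = √(0.7331) ≈ 0.8562


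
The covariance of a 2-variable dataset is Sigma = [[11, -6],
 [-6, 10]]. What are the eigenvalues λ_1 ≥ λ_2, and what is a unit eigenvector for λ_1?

Step 1 — characteristic polynomial of 2×2 Sigma:
  det(Sigma - λI) = λ² - trace · λ + det = 0.
  trace = 11 + 10 = 21, det = 11·10 - (-6)² = 74.
Step 2 — discriminant:
  Δ = trace² - 4·det = 441 - 296 = 145.
Step 3 — eigenvalues:
  λ = (trace ± √Δ)/2 = (21 ± 12.0416)/2,
  λ_1 = 16.5208,  λ_2 = 4.4792.

Step 4 — unit eigenvector for λ_1: solve (Sigma - λ_1 I)v = 0. First row:
  (11 - 16.5208)·v_x + (-6)·v_y = 0, i.e. (-5.5208)·v_x + (-6)·v_y = 0,
  so v ∝ (b, λ_1 - a) = (-6, 5.5208); multiply by -1 so the first entry is positive: u = (6, -5.5208).
  ||u|| = √((6)² + (-5.5208)²) = √(66.4792) ≈ 8.1535,
  v_1 = u/||u|| ≈ (0.7359, -0.6771) (||v_1|| = 1).

λ_1 = 16.5208,  λ_2 = 4.4792;  v_1 ≈ (0.7359, -0.6771)


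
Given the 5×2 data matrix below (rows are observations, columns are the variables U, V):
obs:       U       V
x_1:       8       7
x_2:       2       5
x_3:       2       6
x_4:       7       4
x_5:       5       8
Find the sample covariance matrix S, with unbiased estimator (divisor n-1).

Step 1 — column means:
  mean(U) = (8 + 2 + 2 + 7 + 5) / 5 = 24/5 = 4.8
  mean(V) = (7 + 5 + 6 + 4 + 8) / 5 = 30/5 = 6

Step 2 — sample covariance S[i,j] = (1/(n-1)) · Σ_k (x_{k,i} - mean_i) · (x_{k,j} - mean_j), with n-1 = 4.
  S[U,U] = ((3.2)·(3.2) + (-2.8)·(-2.8) + (-2.8)·(-2.8) + (2.2)·(2.2) + (0.2)·(0.2)) / 4 = 30.8/4 = 7.7
  S[U,V] = ((3.2)·(1) + (-2.8)·(-1) + (-2.8)·(0) + (2.2)·(-2) + (0.2)·(2)) / 4 = 2/4 = 0.5
  S[V,V] = ((1)·(1) + (-1)·(-1) + (0)·(0) + (-2)·(-2) + (2)·(2)) / 4 = 10/4 = 2.5

S is symmetric (S[j,i] = S[i,j]). Assembling:

S = [[7.7, 0.5],
 [0.5, 2.5]]


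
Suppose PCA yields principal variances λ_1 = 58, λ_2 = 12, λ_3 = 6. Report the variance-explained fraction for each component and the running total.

Step 1 — total variance = trace(Sigma) = Σ λ_i = 58 + 12 + 6 = 76.

Step 2 — fraction explained by component i = λ_i / Σ λ:
  PC1: 58/76 = 0.7632
  PC2: 12/76 = 0.1579
  PC3: 6/76 = 0.0789

Step 3 — cumulative fraction after k components = (λ_1 + ... + λ_k) / Σ λ:
  k = 1: 58/76 = 0.7632
  k = 2: (58 + 12)/76 = 70/76 = 0.9211
  k = 3: (58 + 12 + 6)/76 = 76/76 = 1

Summary (fraction, with percent):

explained: PC1 0.7632 (76.32%), PC2 0.1579 (15.79%), PC3 0.0789 (7.89%);  cumulative: 0.7632, 0.9211, 1


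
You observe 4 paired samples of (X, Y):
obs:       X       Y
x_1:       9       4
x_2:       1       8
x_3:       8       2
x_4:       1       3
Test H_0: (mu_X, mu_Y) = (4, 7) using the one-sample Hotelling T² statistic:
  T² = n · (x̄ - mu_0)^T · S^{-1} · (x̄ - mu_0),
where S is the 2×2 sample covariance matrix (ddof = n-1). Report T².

Step 1 — sample mean vector:
  mean(X) = (9 + 1 + 8 + 1) / 4 = 19/4 = 4.75
  mean(Y) = (4 + 8 + 2 + 3) / 4 = 17/4 = 4.25
  x̄ = (4.75, 4.25),  deviation x̄ - mu_0 = (4.75, 4.25) - (4, 7) = (0.75, -2.75).

Step 2 — sample covariance matrix, S[i,j] = (1/(n-1)) · Σ_k (x_{k,i} - mean_i) · (x_{k,j} - mean_j), divisor n-1 = 3:
  S[X,X] = ((4.25)·(4.25) + (-3.75)·(-3.75) + (3.25)·(3.25) + (-3.75)·(-3.75)) / 3 = 56.75/3 = 18.9167
  S[X,Y] = ((4.25)·(-0.25) + (-3.75)·(3.75) + (3.25)·(-2.25) + (-3.75)·(-1.25)) / 3 = -17.75/3 = -5.9167
  S[Y,Y] = ((-0.25)·(-0.25) + (3.75)·(3.75) + (-2.25)·(-2.25) + (-1.25)·(-1.25)) / 3 = 20.75/3 = 6.9167
  S = [[18.9167, -5.9167],
 [-5.9167, 6.9167]].

Step 3 — invert S. det(S) = 18.9167·6.9167 - (-5.9167)² = 95.8333.
  S^{-1} = (1/det) · [[d, -b], [-b, a]] = [[0.0722, 0.0617],
 [0.0617, 0.1974]].

Step 4 — quadratic form (x̄ - mu_0)^T · S^{-1} · (x̄ - mu_0):
  S^{-1} · (x̄ - mu_0) = (-0.1157, -0.4965),
  (x̄ - mu_0)^T · [...] = (0.75)·(-0.1157) + (-2.75)·(-0.4965) = 1.2787.

Step 5 — scale by n: T² = 4 · 1.2787 = 5.1148.

T² ≈ 5.1148


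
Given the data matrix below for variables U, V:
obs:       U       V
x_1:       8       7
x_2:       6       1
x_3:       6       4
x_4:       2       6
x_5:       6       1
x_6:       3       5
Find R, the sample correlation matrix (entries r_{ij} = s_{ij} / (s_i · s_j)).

Step 1 — column means:
  mean(U) = (8 + 6 + 6 + 2 + 6 + 3) / 6 = 31/6 = 5.1667
  mean(V) = (7 + 1 + 4 + 6 + 1 + 5) / 6 = 24/6 = 4

Step 2 — sample variances and covariances s[i,j] = (1/(n-1)) · Σ_k (x_{k,i} - mean_i) · (x_{k,j} - mean_j), with n-1 = 5:
  s[U,U] = ((2.8333)·(2.8333) + (0.8333)·(0.8333) + (0.8333)·(0.8333) + (-3.1667)·(-3.1667) + (0.8333)·(0.8333) + (-2.1667)·(-2.1667)) / 5 = 24.8333/5 = 4.9667
  s[U,V] = ((2.8333)·(3) + (0.8333)·(-3) + (0.8333)·(0) + (-3.1667)·(2) + (0.8333)·(-3) + (-2.1667)·(1)) / 5 = -5/5 = -1
  s[V,V] = ((3)·(3) + (-3)·(-3) + (0)·(0) + (2)·(2) + (-3)·(-3) + (1)·(1)) / 5 = 32/5 = 6.4
  Sample standard deviations s_i = √(s[i,i]):
  s(U) = √(4.9667) = 2.2286
  s(V) = √(6.4) = 2.5298

Step 3 — r_{ij} = s_{ij} / (s_i · s_j):
  r[U,U] = 1 (diagonal).
  r[U,V] = -1 / (2.2286 · 2.5298) = -1 / 5.638 = -0.1774
  r[V,V] = 1 (diagonal).

R is symmetric with unit diagonal. Assembling:

R = [[1, -0.1774],
 [-0.1774, 1]]


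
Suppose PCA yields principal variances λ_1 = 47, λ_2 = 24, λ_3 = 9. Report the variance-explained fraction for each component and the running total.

Step 1 — total variance = trace(Sigma) = Σ λ_i = 47 + 24 + 9 = 80.

Step 2 — fraction explained by component i = λ_i / Σ λ:
  PC1: 47/80 = 0.5875
  PC2: 24/80 = 0.3
  PC3: 9/80 = 0.1125

Step 3 — cumulative fraction after k components = (λ_1 + ... + λ_k) / Σ λ:
  k = 1: 47/80 = 0.5875
  k = 2: (47 + 24)/80 = 71/80 = 0.8875
  k = 3: (47 + 24 + 9)/80 = 80/80 = 1

Summary (fraction, with percent):

explained: PC1 0.5875 (58.75%), PC2 0.3 (30%), PC3 0.1125 (11.25%);  cumulative: 0.5875, 0.8875, 1


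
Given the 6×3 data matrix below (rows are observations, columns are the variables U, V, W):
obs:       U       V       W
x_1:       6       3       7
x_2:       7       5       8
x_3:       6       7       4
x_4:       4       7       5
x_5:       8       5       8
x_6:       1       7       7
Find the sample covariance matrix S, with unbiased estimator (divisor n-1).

Step 1 — column means:
  mean(U) = (6 + 7 + 6 + 4 + 8 + 1) / 6 = 32/6 = 5.3333
  mean(V) = (3 + 5 + 7 + 7 + 5 + 7) / 6 = 34/6 = 5.6667
  mean(W) = (7 + 8 + 4 + 5 + 8 + 7) / 6 = 39/6 = 6.5

Step 2 — sample covariance S[i,j] = (1/(n-1)) · Σ_k (x_{k,i} - mean_i) · (x_{k,j} - mean_j), with n-1 = 5.
  S[U,U] = ((0.6667)·(0.6667) + (1.6667)·(1.6667) + (0.6667)·(0.6667) + (-1.3333)·(-1.3333) + (2.6667)·(2.6667) + (-4.3333)·(-4.3333)) / 5 = 31.3333/5 = 6.2667
  S[U,V] = ((0.6667)·(-2.6667) + (1.6667)·(-0.6667) + (0.6667)·(1.3333) + (-1.3333)·(1.3333) + (2.6667)·(-0.6667) + (-4.3333)·(1.3333)) / 5 = -11.3333/5 = -2.2667
  S[U,W] = ((0.6667)·(0.5) + (1.6667)·(1.5) + (0.6667)·(-2.5) + (-1.3333)·(-1.5) + (2.6667)·(1.5) + (-4.3333)·(0.5)) / 5 = 5/5 = 1
  S[V,V] = ((-2.6667)·(-2.6667) + (-0.6667)·(-0.6667) + (1.3333)·(1.3333) + (1.3333)·(1.3333) + (-0.6667)·(-0.6667) + (1.3333)·(1.3333)) / 5 = 13.3333/5 = 2.6667
  S[V,W] = ((-2.6667)·(0.5) + (-0.6667)·(1.5) + (1.3333)·(-2.5) + (1.3333)·(-1.5) + (-0.6667)·(1.5) + (1.3333)·(0.5)) / 5 = -8/5 = -1.6
  S[W,W] = ((0.5)·(0.5) + (1.5)·(1.5) + (-2.5)·(-2.5) + (-1.5)·(-1.5) + (1.5)·(1.5) + (0.5)·(0.5)) / 5 = 13.5/5 = 2.7

S is symmetric (S[j,i] = S[i,j]). Assembling:

S = [[6.2667, -2.2667, 1],
 [-2.2667, 2.6667, -1.6],
 [1, -1.6, 2.7]]


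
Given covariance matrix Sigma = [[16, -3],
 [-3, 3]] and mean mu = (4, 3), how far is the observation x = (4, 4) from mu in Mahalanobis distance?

Step 1 — centre the observation: (x - mu) = (0, 1).

Step 2 — invert Sigma. det(Sigma) = 16·3 - (-3)² = 39.
  Sigma^{-1} = (1/det) · [[d, -b], [-b, a]] = [[0.0769, 0.0769],
 [0.0769, 0.4103]].

Step 3 — form the quadratic (x - mu)^T · Sigma^{-1} · (x - mu):
  Sigma^{-1} · (x - mu) = (0.0769, 0.4103).
  (x - mu)^T · [Sigma^{-1} · (x - mu)] = (0)·(0.0769) + (1)·(0.4103) = 0.4103.

Step 4 — take square root: d = √(0.4103) ≈ 0.6405.

d(x, mu) = √(0.4103) ≈ 0.6405


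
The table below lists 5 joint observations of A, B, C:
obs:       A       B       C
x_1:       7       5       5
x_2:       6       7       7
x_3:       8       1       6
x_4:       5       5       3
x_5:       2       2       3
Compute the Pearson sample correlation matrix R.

Step 1 — column means:
  mean(A) = (7 + 6 + 8 + 5 + 2) / 5 = 28/5 = 5.6
  mean(B) = (5 + 7 + 1 + 5 + 2) / 5 = 20/5 = 4
  mean(C) = (5 + 7 + 6 + 3 + 3) / 5 = 24/5 = 4.8

Step 2 — sample variances and covariances s[i,j] = (1/(n-1)) · Σ_k (x_{k,i} - mean_i) · (x_{k,j} - mean_j), with n-1 = 4:
  s[A,A] = ((1.4)·(1.4) + (0.4)·(0.4) + (2.4)·(2.4) + (-0.6)·(-0.6) + (-3.6)·(-3.6)) / 4 = 21.2/4 = 5.3
  s[A,B] = ((1.4)·(1) + (0.4)·(3) + (2.4)·(-3) + (-0.6)·(1) + (-3.6)·(-2)) / 4 = 2/4 = 0.5
  s[A,C] = ((1.4)·(0.2) + (0.4)·(2.2) + (2.4)·(1.2) + (-0.6)·(-1.8) + (-3.6)·(-1.8)) / 4 = 11.6/4 = 2.9
  s[B,B] = ((1)·(1) + (3)·(3) + (-3)·(-3) + (1)·(1) + (-2)·(-2)) / 4 = 24/4 = 6
  s[B,C] = ((1)·(0.2) + (3)·(2.2) + (-3)·(1.2) + (1)·(-1.8) + (-2)·(-1.8)) / 4 = 5/4 = 1.25
  s[C,C] = ((0.2)·(0.2) + (2.2)·(2.2) + (1.2)·(1.2) + (-1.8)·(-1.8) + (-1.8)·(-1.8)) / 4 = 12.8/4 = 3.2
  Sample standard deviations s_i = √(s[i,i]):
  s(A) = √(5.3) = 2.3022
  s(B) = √(6) = 2.4495
  s(C) = √(3.2) = 1.7889

Step 3 — r_{ij} = s_{ij} / (s_i · s_j):
  r[A,A] = 1 (diagonal).
  r[A,B] = 0.5 / (2.3022 · 2.4495) = 0.5 / 5.6391 = 0.0887
  r[A,C] = 2.9 / (2.3022 · 1.7889) = 2.9 / 4.1183 = 0.7042
  r[B,B] = 1 (diagonal).
  r[B,C] = 1.25 / (2.4495 · 1.7889) = 1.25 / 4.3818 = 0.2853
  r[C,C] = 1 (diagonal).

R is symmetric with unit diagonal. Assembling:

R = [[1, 0.0887, 0.7042],
 [0.0887, 1, 0.2853],
 [0.7042, 0.2853, 1]]


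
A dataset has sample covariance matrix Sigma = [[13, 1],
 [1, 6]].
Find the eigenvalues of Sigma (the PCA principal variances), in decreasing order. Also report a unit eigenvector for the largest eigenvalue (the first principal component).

Step 1 — characteristic polynomial of 2×2 Sigma:
  det(Sigma - λI) = λ² - trace · λ + det = 0.
  trace = 13 + 6 = 19, det = 13·6 - (1)² = 77.
Step 2 — discriminant:
  Δ = trace² - 4·det = 361 - 308 = 53.
Step 3 — eigenvalues:
  λ = (trace ± √Δ)/2 = (19 ± 7.2801)/2,
  λ_1 = 13.1401,  λ_2 = 5.8599.

Step 4 — unit eigenvector for λ_1: solve (Sigma - λ_1 I)v = 0. First row:
  (13 - 13.1401)·v_x + (1)·v_y = 0, i.e. (-0.1401)·v_x + (1)·v_y = 0,
  so v ∝ (b, λ_1 - a) = (1, 0.1401) = u.
  ||u|| = √((1)² + (0.1401)²) = √(1.0196) ≈ 1.0098,
  v_1 = u/||u|| ≈ (0.9903, 0.1387) (||v_1|| = 1).

λ_1 = 13.1401,  λ_2 = 5.8599;  v_1 ≈ (0.9903, 0.1387)


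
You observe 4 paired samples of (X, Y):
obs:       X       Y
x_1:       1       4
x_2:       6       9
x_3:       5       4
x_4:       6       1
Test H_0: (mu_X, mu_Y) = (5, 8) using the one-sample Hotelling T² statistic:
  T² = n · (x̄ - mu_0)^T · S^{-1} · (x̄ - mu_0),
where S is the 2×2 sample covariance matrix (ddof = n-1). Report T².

Step 1 — sample mean vector:
  mean(X) = (1 + 6 + 5 + 6) / 4 = 18/4 = 4.5
  mean(Y) = (4 + 9 + 4 + 1) / 4 = 18/4 = 4.5
  x̄ = (4.5, 4.5),  deviation x̄ - mu_0 = (4.5, 4.5) - (5, 8) = (-0.5, -3.5).

Step 2 — sample covariance matrix, S[i,j] = (1/(n-1)) · Σ_k (x_{k,i} - mean_i) · (x_{k,j} - mean_j), divisor n-1 = 3:
  S[X,X] = ((-3.5)·(-3.5) + (1.5)·(1.5) + (0.5)·(0.5) + (1.5)·(1.5)) / 3 = 17/3 = 5.6667
  S[X,Y] = ((-3.5)·(-0.5) + (1.5)·(4.5) + (0.5)·(-0.5) + (1.5)·(-3.5)) / 3 = 3/3 = 1
  S[Y,Y] = ((-0.5)·(-0.5) + (4.5)·(4.5) + (-0.5)·(-0.5) + (-3.5)·(-3.5)) / 3 = 33/3 = 11
  S = [[5.6667, 1],
 [1, 11]].

Step 3 — invert S. det(S) = 5.6667·11 - (1)² = 61.3333.
  S^{-1} = (1/det) · [[d, -b], [-b, a]] = [[0.1793, -0.0163],
 [-0.0163, 0.0924]].

Step 4 — quadratic form (x̄ - mu_0)^T · S^{-1} · (x̄ - mu_0):
  S^{-1} · (x̄ - mu_0) = (-0.0326, -0.3152),
  (x̄ - mu_0)^T · [...] = (-0.5)·(-0.0326) + (-3.5)·(-0.3152) = 1.1196.

Step 5 — scale by n: T² = 4 · 1.1196 = 4.4783.

T² ≈ 4.4783


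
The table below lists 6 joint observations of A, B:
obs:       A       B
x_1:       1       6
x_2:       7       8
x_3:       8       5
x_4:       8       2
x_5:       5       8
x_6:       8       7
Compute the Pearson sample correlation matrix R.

Step 1 — column means:
  mean(A) = (1 + 7 + 8 + 8 + 5 + 8) / 6 = 37/6 = 6.1667
  mean(B) = (6 + 8 + 5 + 2 + 8 + 7) / 6 = 36/6 = 6

Step 2 — sample variances and covariances s[i,j] = (1/(n-1)) · Σ_k (x_{k,i} - mean_i) · (x_{k,j} - mean_j), with n-1 = 5:
  s[A,A] = ((-5.1667)·(-5.1667) + (0.8333)·(0.8333) + (1.8333)·(1.8333) + (1.8333)·(1.8333) + (-1.1667)·(-1.1667) + (1.8333)·(1.8333)) / 5 = 38.8333/5 = 7.7667
  s[A,B] = ((-5.1667)·(0) + (0.8333)·(2) + (1.8333)·(-1) + (1.8333)·(-4) + (-1.1667)·(2) + (1.8333)·(1)) / 5 = -8/5 = -1.6
  s[B,B] = ((0)·(0) + (2)·(2) + (-1)·(-1) + (-4)·(-4) + (2)·(2) + (1)·(1)) / 5 = 26/5 = 5.2
  Sample standard deviations s_i = √(s[i,i]):
  s(A) = √(7.7667) = 2.7869
  s(B) = √(5.2) = 2.2804

Step 3 — r_{ij} = s_{ij} / (s_i · s_j):
  r[A,A] = 1 (diagonal).
  r[A,B] = -1.6 / (2.7869 · 2.2804) = -1.6 / 6.3551 = -0.2518
  r[B,B] = 1 (diagonal).

R is symmetric with unit diagonal. Assembling:

R = [[1, -0.2518],
 [-0.2518, 1]]
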